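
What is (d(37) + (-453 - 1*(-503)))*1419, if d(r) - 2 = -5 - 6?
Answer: 58179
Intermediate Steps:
d(r) = -9 (d(r) = 2 + (-5 - 6) = 2 - 11 = -9)
(d(37) + (-453 - 1*(-503)))*1419 = (-9 + (-453 - 1*(-503)))*1419 = (-9 + (-453 + 503))*1419 = (-9 + 50)*1419 = 41*1419 = 58179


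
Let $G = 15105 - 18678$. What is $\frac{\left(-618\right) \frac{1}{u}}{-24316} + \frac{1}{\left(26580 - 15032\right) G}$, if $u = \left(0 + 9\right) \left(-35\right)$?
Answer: $- \frac{708526667}{8778897516060} \approx -8.0708 \cdot 10^{-5}$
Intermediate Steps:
$G = -3573$ ($G = 15105 - 18678 = -3573$)
$u = -315$ ($u = 9 \left(-35\right) = -315$)
$\frac{\left(-618\right) \frac{1}{u}}{-24316} + \frac{1}{\left(26580 - 15032\right) G} = \frac{\left(-618\right) \frac{1}{-315}}{-24316} + \frac{1}{\left(26580 - 15032\right) \left(-3573\right)} = \left(-618\right) \left(- \frac{1}{315}\right) \left(- \frac{1}{24316}\right) + \frac{1}{11548} \left(- \frac{1}{3573}\right) = \frac{206}{105} \left(- \frac{1}{24316}\right) + \frac{1}{11548} \left(- \frac{1}{3573}\right) = - \frac{103}{1276590} - \frac{1}{41261004} = - \frac{708526667}{8778897516060}$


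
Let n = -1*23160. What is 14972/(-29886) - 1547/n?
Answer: -50086313/115359960 ≈ -0.43417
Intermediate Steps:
n = -23160
14972/(-29886) - 1547/n = 14972/(-29886) - 1547/(-23160) = 14972*(-1/29886) - 1547*(-1/23160) = -7486/14943 + 1547/23160 = -50086313/115359960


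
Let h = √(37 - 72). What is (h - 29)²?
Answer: (29 - I*√35)² ≈ 806.0 - 343.13*I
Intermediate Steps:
h = I*√35 (h = √(-35) = I*√35 ≈ 5.9161*I)
(h - 29)² = (I*√35 - 29)² = (-29 + I*√35)²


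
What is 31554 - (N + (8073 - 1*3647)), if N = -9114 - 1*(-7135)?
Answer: 29107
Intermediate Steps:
N = -1979 (N = -9114 + 7135 = -1979)
31554 - (N + (8073 - 1*3647)) = 31554 - (-1979 + (8073 - 1*3647)) = 31554 - (-1979 + (8073 - 3647)) = 31554 - (-1979 + 4426) = 31554 - 1*2447 = 31554 - 2447 = 29107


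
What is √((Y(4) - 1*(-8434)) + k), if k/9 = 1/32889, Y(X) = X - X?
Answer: √1013660303035/10963 ≈ 91.837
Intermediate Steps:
Y(X) = 0
k = 3/10963 (k = 9/32889 = 9*(1/32889) = 3/10963 ≈ 0.00027365)
√((Y(4) - 1*(-8434)) + k) = √((0 - 1*(-8434)) + 3/10963) = √((0 + 8434) + 3/10963) = √(8434 + 3/10963) = √(92461945/10963) = √1013660303035/10963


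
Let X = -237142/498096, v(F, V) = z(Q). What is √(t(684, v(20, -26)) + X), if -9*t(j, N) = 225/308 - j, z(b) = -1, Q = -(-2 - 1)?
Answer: √770659410899994/3196116 ≈ 8.6858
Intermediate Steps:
Q = 3 (Q = -1*(-3) = 3)
v(F, V) = -1
X = -118571/249048 (X = -237142*1/498096 = -118571/249048 ≈ -0.47610)
t(j, N) = -25/308 + j/9 (t(j, N) = -(225/308 - j)/9 = -25/308 + j/9)
√(t(684, v(20, -26)) + X) = √((-25/308 + (⅑)*684) - 118571/249048) = √((-25/308 + 76) - 118571/249048) = √(23383/308 - 118571/249048) = √(1446742379/19176696) = √770659410899994/3196116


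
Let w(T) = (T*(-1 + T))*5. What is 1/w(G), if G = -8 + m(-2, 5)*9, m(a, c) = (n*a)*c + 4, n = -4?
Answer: 1/750780 ≈ 1.3319e-6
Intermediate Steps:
m(a, c) = 4 - 4*a*c (m(a, c) = (-4*a)*c + 4 = -4*a*c + 4 = 4 - 4*a*c)
G = 388 (G = -8 + (4 - 4*(-2)*5)*9 = -8 + (4 + 40)*9 = -8 + 44*9 = -8 + 396 = 388)
w(T) = 5*T*(-1 + T)
1/w(G) = 1/(5*388*(-1 + 388)) = 1/(5*388*387) = 1/750780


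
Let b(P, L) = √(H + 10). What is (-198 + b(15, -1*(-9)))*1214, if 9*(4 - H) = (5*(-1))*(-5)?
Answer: -240372 + 1214*√101/3 ≈ -2.3631e+5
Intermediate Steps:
H = 11/9 (H = 4 - 5*(-1)*(-5)/9 = 4 - (-5)*(-5)/9 = 4 - ⅑*25 = 4 - 25/9 = 11/9 ≈ 1.2222)
b(P, L) = √101/3 (b(P, L) = √(11/9 + 10) = √(101/9) = √101/3)
(-198 + b(15, -1*(-9)))*1214 = (-198 + √101/3)*1214 = -240372 + 1214*√101/3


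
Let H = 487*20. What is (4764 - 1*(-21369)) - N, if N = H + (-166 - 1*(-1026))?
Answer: 15533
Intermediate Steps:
H = 9740
N = 10600 (N = 9740 + (-166 - 1*(-1026)) = 9740 + (-166 + 1026) = 9740 + 860 = 10600)
(4764 - 1*(-21369)) - N = (4764 - 1*(-21369)) - 1*10600 = (4764 + 21369) - 10600 = 26133 - 10600 = 15533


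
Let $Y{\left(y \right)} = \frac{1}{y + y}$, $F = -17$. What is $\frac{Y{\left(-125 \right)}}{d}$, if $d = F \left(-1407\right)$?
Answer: $- \frac{1}{5979750} \approx -1.6723 \cdot 10^{-7}$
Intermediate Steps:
$d = 23919$ ($d = \left(-17\right) \left(-1407\right) = 23919$)
$Y{\left(y \right)} = \frac{1}{2 y}$
$\frac{Y{\left(-125 \right)}}{d} = \frac{\frac{1}{2} \frac{1}{-125}}{23919} = \frac{1}{2} \left(- \frac{1}{125}\right) \frac{1}{23919} = \left(- \frac{1}{250}\right) \frac{1}{23919} = - \frac{1}{5979750}$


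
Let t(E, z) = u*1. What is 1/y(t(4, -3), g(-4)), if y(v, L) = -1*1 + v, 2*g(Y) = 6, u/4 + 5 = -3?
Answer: -1/33 ≈ -0.030303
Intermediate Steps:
u = -32 (u = -20 + 4*(-3) = -20 - 12 = -32)
g(Y) = 3 (g(Y) = (1/2)*6 = 3)
t(E, z) = -32 (t(E, z) = -32*1 = -32)
y(v, L) = -1 + v
1/y(t(4, -3), g(-4)) = 1/(-1 - 32) = 1/(-33) = -1/33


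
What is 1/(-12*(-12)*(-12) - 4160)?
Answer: -1/5888 ≈ -0.00016984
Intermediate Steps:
1/(-12*(-12)*(-12) - 4160) = 1/(144*(-12) - 4160) = 1/(-1728 - 4160) = 1/(-5888) = -1/5888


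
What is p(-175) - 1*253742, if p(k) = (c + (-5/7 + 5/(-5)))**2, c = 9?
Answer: -12430757/49 ≈ -2.5369e+5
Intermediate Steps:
p(k) = 2601/49 (p(k) = (9 + (-5/7 + 5/(-5)))**2 = (9 + (-5*1/7 + 5*(-1/5)))**2 = (9 + (-5/7 - 1))**2 = (9 - 12/7)**2 = (51/7)**2 = 2601/49)
p(-175) - 1*253742 = 2601/49 - 1*253742 = 2601/49 - 253742 = -12430757/49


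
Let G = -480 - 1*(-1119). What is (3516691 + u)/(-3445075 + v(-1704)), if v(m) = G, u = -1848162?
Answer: -1668529/3444436 ≈ -0.48441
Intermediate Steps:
G = 639 (G = -480 + 1119 = 639)
v(m) = 639
(3516691 + u)/(-3445075 + v(-1704)) = (3516691 - 1848162)/(-3445075 + 639) = 1668529/(-3444436) = 1668529*(-1/3444436) = -1668529/3444436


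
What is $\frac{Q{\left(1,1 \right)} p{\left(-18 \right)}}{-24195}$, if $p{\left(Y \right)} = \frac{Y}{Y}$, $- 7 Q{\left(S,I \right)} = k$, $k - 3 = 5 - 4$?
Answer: $\frac{4}{169365} \approx 2.3618 \cdot 10^{-5}$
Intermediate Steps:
$k = 4$ ($k = 3 + \left(5 - 4\right) = 3 + 1 = 4$)
$Q{\left(S,I \right)} = - \frac{4}{7}$ ($Q{\left(S,I \right)} = \left(- \frac{1}{7}\right) 4 = - \frac{4}{7}$)
$p{\left(Y \right)} = 1$
$\frac{Q{\left(1,1 \right)} p{\left(-18 \right)}}{-24195} = \frac{\left(- \frac{4}{7}\right) 1}{-24195} = \left(- \frac{4}{7}\right) \left(- \frac{1}{24195}\right) = \frac{4}{169365}$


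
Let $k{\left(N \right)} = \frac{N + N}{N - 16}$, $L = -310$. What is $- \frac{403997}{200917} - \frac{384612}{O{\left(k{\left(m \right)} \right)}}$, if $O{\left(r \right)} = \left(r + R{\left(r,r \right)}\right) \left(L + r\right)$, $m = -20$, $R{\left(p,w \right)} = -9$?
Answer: $- \frac{1584755788346}{9914249365} \approx -159.85$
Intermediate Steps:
$k{\left(N \right)} = \frac{2 N}{-16 + N}$
$O{\left(r \right)} = \left(-310 + r\right) \left(-9 + r\right)$ ($O{\left(r \right)} = \left(r - 9\right) \left(-310 + r\right) = \left(-9 + r\right) \left(-310 + r\right) = \left(-310 + r\right) \left(-9 + r\right)$)
$- \frac{403997}{200917} - \frac{384612}{O{\left(k{\left(m \right)} \right)}} = - \frac{403997}{200917} - \frac{384612}{2790 + \left(2 \left(-20\right) \frac{1}{-16 - 20}\right)^{2} - 319 \cdot 2 \left(-20\right) \frac{1}{-16 - 20}} = \left(-403997\right) \frac{1}{200917} - \frac{384612}{2790 + \left(2 \left(-20\right) \frac{1}{-36}\right)^{2} - 319 \cdot 2 \left(-20\right) \frac{1}{-36}} = - \frac{403997}{200917} - \frac{384612}{2790 + \left(2 \left(-20\right) \left(- \frac{1}{36}\right)\right)^{2} - 319 \cdot 2 \left(-20\right) \left(- \frac{1}{36}\right)} = - \frac{403997}{200917} - \frac{384612}{2790 + \left(\frac{10}{9}\right)^{2} - \frac{3190}{9}} = - \frac{403997}{200917} - \frac{384612}{2790 + \frac{100}{81} - \frac{3190}{9}} = - \frac{403997}{200917} - \frac{384612}{\frac{197380}{81}} = - \frac{403997}{200917} - \frac{7788393}{49345} = - \frac{1584755788346}{9914249365}$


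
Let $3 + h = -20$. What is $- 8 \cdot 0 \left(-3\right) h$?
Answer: $0$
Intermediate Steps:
$h = -23$ ($h = -3 - 20 = -23$)
$- 8 \cdot 0 \left(-3\right) h = - 8 \cdot 0 \left(-3\right) \left(-23\right) = \left(-8\right) 0 \left(-23\right) = 0 \left(-23\right) = 0$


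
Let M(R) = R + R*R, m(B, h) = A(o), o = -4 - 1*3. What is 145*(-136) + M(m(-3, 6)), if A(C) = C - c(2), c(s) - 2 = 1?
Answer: -19630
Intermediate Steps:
c(s) = 3 (c(s) = 2 + 1 = 3)
o = -7 (o = -4 - 3 = -7)
A(C) = -3 + C (A(C) = C - 1*3 = C - 3 = -3 + C)
m(B, h) = -10 (m(B, h) = -3 - 7 = -10)
M(R) = R + R²
145*(-136) + M(m(-3, 6)) = 145*(-136) - 10*(1 - 10) = -19720 - 10*(-9) = -19720 + 90 = -19630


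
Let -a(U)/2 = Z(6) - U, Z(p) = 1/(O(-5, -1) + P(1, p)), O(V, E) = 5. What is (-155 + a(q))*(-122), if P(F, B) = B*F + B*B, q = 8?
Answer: 797270/47 ≈ 16963.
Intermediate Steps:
P(F, B) = B² + B*F (P(F, B) = B*F + B² = B² + B*F)
Z(p) = 1/(5 + p*(1 + p)) (Z(p) = 1/(5 + p*(p + 1)) = 1/(5 + p*(1 + p)))
a(U) = -2/47 + 2*U (a(U) = -2*(1/(5 + 6*(1 + 6)) - U) = -2*(1/(5 + 6*7) - U) = -2*(1/(5 + 42) - U) = -2*(1/47 - U) = -2/47 + 2*U)
(-155 + a(q))*(-122) = (-155 + (-2/47 + 2*8))*(-122) = (-155 + (-2/47 + 16))*(-122) = (-155 + 750/47)*(-122) = -6535/47*(-122) = 797270/47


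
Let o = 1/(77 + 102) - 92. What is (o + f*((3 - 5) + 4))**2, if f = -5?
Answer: 333318049/32041 ≈ 10403.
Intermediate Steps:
o = -16467/179 (o = 1/179 - 92 = -16467/179 ≈ -91.994)
(o + f*((3 - 5) + 4))**2 = (-16467/179 - 5*((3 - 5) + 4))**2 = (-16467/179 - 5*(-2 + 4))**2 = (-16467/179 - 5*2)**2 = (-16467/179 - 10)**2 = (-18257/179)**2 = 333318049/32041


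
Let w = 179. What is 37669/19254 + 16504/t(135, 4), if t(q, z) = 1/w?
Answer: 56880512533/19254 ≈ 2.9542e+6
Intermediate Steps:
t(q, z) = 1/179
37669/19254 + 16504/t(135, 4) = 37669/19254 + 16504/(1/179) = 37669*(1/19254) + 16504*179 = 37669/19254 + 2954216 = 56880512533/19254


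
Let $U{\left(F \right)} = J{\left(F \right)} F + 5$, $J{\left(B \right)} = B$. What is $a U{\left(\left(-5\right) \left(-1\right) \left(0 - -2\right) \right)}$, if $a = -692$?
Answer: $-72660$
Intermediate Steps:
$U{\left(F \right)} = 5 + F^{2}$ ($U{\left(F \right)} = F F + 5 = F^{2} + 5 = 5 + F^{2}$)
$a U{\left(\left(-5\right) \left(-1\right) \left(0 - -2\right) \right)} = - 692 \left(5 + \left(\left(-5\right) \left(-1\right) \left(0 - -2\right)\right)^{2}\right) = - 692 \left(5 + \left(5 \left(0 + 2\right)\right)^{2}\right) = - 692 \left(5 + \left(5 \cdot 2\right)^{2}\right) = - 692 \left(5 + 10^{2}\right) = - 692 \left(5 + 100\right) = \left(-692\right) 105 = -72660$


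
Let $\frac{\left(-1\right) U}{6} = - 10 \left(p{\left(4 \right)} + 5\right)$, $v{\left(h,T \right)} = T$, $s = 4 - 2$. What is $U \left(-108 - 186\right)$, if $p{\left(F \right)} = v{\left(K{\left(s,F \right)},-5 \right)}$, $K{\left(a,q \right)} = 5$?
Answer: $0$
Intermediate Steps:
$s = 2$
$p{\left(F \right)} = -5$
$U = 0$ ($U = - 6 \left(- 10 \left(-5 + 5\right)\right) = - 6 \left(\left(-10\right) 0\right) = \left(-6\right) 0 = 0$)
$U \left(-108 - 186\right) = 0 \left(-108 - 186\right) = 0 \left(-294\right) = 0$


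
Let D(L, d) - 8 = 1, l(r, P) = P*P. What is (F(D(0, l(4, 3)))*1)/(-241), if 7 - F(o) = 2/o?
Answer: -61/2169 ≈ -0.028124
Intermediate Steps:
l(r, P) = P²
D(L, d) = 9 (D(L, d) = 8 + 1 = 9)
F(o) = 7 - 2/o
(F(D(0, l(4, 3)))*1)/(-241) = ((7 - 2/9)*1)/(-241) = ((7 - 2*⅑)*1)*(-1/241) = ((7 - 2/9)*1)*(-1/241) = ((61/9)*1)*(-1/241) = (61/9)*(-1/241) = -61/2169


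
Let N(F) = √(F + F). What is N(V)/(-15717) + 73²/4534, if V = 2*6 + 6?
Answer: 27909563/23753626 ≈ 1.1750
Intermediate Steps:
V = 18 (V = 12 + 6 = 18)
N(F) = √2*√F (N(F) = √(2*F) = √2*√F)
N(V)/(-15717) + 73²/4534 = (√2*√18)/(-15717) + 73²/4534 = (√2*(3*√2))*(-1/15717) + 5329*(1/4534) = 6*(-1/15717) + 5329/4534 = -2/5239 + 5329/4534 = 27909563/23753626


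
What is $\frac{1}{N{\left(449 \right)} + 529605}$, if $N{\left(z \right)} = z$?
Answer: $\frac{1}{530054} \approx 1.8866 \cdot 10^{-6}$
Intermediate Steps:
$\frac{1}{N{\left(449 \right)} + 529605} = \frac{1}{449 + 529605} = \frac{1}{530054}$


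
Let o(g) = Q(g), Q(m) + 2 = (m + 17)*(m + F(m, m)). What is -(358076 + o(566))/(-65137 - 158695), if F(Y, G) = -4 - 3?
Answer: 683971/223832 ≈ 3.0557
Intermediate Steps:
F(Y, G) = -7
Q(m) = -2 + (-7 + m)*(17 + m) (Q(m) = -2 + (m + 17)*(m - 7) = -2 + (17 + m)*(-7 + m) = -2 + (-7 + m)*(17 + m))
o(g) = -121 + g² + 10*g
-(358076 + o(566))/(-65137 - 158695) = -(358076 + (-121 + 566² + 10*566))/(-65137 - 158695) = -(358076 + (-121 + 320356 + 5660))/(-223832) = -(358076 + 325895)*(-1)/223832 = -683971*(-1)/223832 = -1*(-683971/223832) = 683971/223832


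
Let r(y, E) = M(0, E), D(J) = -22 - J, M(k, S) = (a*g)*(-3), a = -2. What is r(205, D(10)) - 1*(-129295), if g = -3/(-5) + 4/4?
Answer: 646523/5 ≈ 1.2930e+5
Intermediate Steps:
g = 8/5 (g = -3*(-⅕) + 4*(¼) = ⅗ + 1 = 8/5 ≈ 1.6000)
M(k, S) = 48/5 (M(k, S) = -2*8/5*(-3) = -16/5*(-3) = 48/5)
r(y, E) = 48/5
r(205, D(10)) - 1*(-129295) = 48/5 - 1*(-129295) = 48/5 + 129295 = 646523/5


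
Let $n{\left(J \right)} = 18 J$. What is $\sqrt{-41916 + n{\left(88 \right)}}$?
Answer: $2 i \sqrt{10083} \approx 200.83 i$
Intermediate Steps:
$\sqrt{-41916 + n{\left(88 \right)}} = \sqrt{-41916 + 18 \cdot 88} = \sqrt{-41916 + 1584} = \sqrt{-40332} = 2 i \sqrt{10083}$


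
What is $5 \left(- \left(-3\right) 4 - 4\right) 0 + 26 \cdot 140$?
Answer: $3640$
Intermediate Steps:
$5 \left(- \left(-3\right) 4 - 4\right) 0 + 26 \cdot 140 = 5 \left(\left(-1\right) \left(-12\right) - 4\right) 0 + 3640 = 5 \left(12 - 4\right) 0 + 3640 = 5 \cdot 8 \cdot 0 + 3640 = 40 \cdot 0 + 3640 = 0 + 3640 = 3640$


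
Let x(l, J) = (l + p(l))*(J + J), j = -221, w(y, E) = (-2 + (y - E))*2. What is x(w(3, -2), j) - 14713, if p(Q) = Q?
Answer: -20017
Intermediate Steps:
w(y, E) = -4 - 2*E + 2*y (w(y, E) = (-2 + y - E)*2 = -4 - 2*E + 2*y)
x(l, J) = 4*J*l (x(l, J) = (l + l)*(J + J) = (2*l)*(2*J) = 4*J*l)
x(w(3, -2), j) - 14713 = 4*(-221)*(-4 - 2*(-2) + 2*3) - 14713 = 4*(-221)*(-4 + 4 + 6) - 14713 = 4*(-221)*6 - 14713 = -5304 - 14713 = -20017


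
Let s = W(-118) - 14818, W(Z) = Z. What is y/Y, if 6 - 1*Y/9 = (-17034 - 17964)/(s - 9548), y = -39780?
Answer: -54109640/55953 ≈ -967.05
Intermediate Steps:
s = -14936 (s = -118 - 14818 = -14936)
Y = 503577/12242 (Y = 54 - 9*(-17034 - 17964)/(-14936 - 9548) = 54 - (-314982)/(-24484) = 54 - (-314982)*(-1)/24484 = 54 - 9*17499/12242 = 54 - 157491/12242 = 503577/12242 ≈ 41.135)
y/Y = -39780/503577/12242 = -39780*12242/503577 = -54109640/55953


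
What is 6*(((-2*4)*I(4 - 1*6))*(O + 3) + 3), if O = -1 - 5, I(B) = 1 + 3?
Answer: 594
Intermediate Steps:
I(B) = 4
O = -6
6*(((-2*4)*I(4 - 1*6))*(O + 3) + 3) = 6*((-2*4*4)*(-6 + 3) + 3) = 6*(-8*4*(-3) + 3) = 6*(-32*(-3) + 3) = 6*(96 + 3) = 6*99 = 594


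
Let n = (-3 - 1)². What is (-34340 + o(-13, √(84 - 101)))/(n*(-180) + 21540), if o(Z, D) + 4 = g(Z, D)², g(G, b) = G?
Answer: -6835/3732 ≈ -1.8315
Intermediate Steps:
o(Z, D) = -4 + Z²
n = 16 (n = (-4)² = 16)
(-34340 + o(-13, √(84 - 101)))/(n*(-180) + 21540) = (-34340 + (-4 + (-13)²))/(16*(-180) + 21540) = (-34340 + (-4 + 169))/(-2880 + 21540) = (-34340 + 165)/18660 = -34175*1/18660 = -6835/3732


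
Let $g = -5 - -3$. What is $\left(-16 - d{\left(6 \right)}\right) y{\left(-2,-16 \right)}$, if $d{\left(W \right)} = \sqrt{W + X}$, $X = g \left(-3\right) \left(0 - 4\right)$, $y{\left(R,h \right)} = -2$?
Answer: $32 + 6 i \sqrt{2} \approx 32.0 + 8.4853 i$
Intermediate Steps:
$g = -2$ ($g = -5 + 3 = -2$)
$X = -24$ ($X = \left(-2\right) \left(-3\right) \left(0 - 4\right) = 6 \left(-4\right) = -24$)
$d{\left(W \right)} = \sqrt{-24 + W}$ ($d{\left(W \right)} = \sqrt{W - 24} = \sqrt{-24 + W}$)
$\left(-16 - d{\left(6 \right)}\right) y{\left(-2,-16 \right)} = \left(-16 - \sqrt{-24 + 6}\right) \left(-2\right) = \left(-16 - \sqrt{-18}\right) \left(-2\right) = \left(-16 - 3 i \sqrt{2}\right) \left(-2\right) = 32 + 6 i \sqrt{2}$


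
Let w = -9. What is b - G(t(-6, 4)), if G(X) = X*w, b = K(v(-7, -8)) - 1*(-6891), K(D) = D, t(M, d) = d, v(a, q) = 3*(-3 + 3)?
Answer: 6927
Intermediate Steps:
v(a, q) = 0 (v(a, q) = 3*0 = 0)
b = 6891 (b = 0 - 1*(-6891) = 0 + 6891 = 6891)
G(X) = -9*X (G(X) = X*(-9) = -9*X)
b - G(t(-6, 4)) = 6891 - (-9)*4 = 6891 - 1*(-36) = 6891 + 36 = 6927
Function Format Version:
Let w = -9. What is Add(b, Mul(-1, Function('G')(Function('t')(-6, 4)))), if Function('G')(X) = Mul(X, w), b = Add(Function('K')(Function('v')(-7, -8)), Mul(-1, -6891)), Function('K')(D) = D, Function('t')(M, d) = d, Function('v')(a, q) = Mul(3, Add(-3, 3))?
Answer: 6927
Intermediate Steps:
Function('v')(a, q) = 0 (Function('v')(a, q) = Mul(3, 0) = 0)
b = 6891 (b = Add(0, Mul(-1, -6891)) = Add(0, 6891) = 6891)
Function('G')(X) = Mul(-9, X) (Function('G')(X) = Mul(X, -9) = Mul(-9, X))
Add(b, Mul(-1, Function('G')(Function('t')(-6, 4)))) = Add(6891, Mul(-1, Mul(-9, 4))) = Add(6891, Mul(-1, -36)) = Add(6891, 36) = 6927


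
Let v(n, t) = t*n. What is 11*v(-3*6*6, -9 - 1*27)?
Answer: 42768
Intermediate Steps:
v(n, t) = n*t
11*v(-3*6*6, -9 - 1*27) = 11*((-3*6*6)*(-9 - 1*27)) = 11*((-18*6)*(-9 - 27)) = 11*(-108*(-36)) = 11*3888 = 42768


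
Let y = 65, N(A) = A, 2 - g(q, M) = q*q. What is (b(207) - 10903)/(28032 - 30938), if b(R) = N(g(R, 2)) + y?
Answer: 53685/2906 ≈ 18.474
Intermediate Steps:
g(q, M) = 2 - q² (g(q, M) = 2 - q*q = 2 - q²)
b(R) = 67 - R² (b(R) = (2 - R²) + 65 = 67 - R²)
(b(207) - 10903)/(28032 - 30938) = ((67 - 1*207²) - 10903)/(28032 - 30938) = ((67 - 1*42849) - 10903)/(-2906) = ((67 - 42849) - 10903)*(-1/2906) = (-42782 - 10903)*(-1/2906) = -53685*(-1/2906) = 53685/2906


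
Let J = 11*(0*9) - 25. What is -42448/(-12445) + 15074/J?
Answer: -37306946/62225 ≈ -599.55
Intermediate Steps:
J = -25 (J = 11*0 - 25 = 0 - 25 = -25)
-42448/(-12445) + 15074/J = -42448/(-12445) + 15074/(-25) = -42448*(-1/12445) + 15074*(-1/25) = 42448/12445 - 15074/25 = -37306946/62225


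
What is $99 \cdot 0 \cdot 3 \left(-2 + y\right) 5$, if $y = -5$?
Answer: $0$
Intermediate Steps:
$99 \cdot 0 \cdot 3 \left(-2 + y\right) 5 = 99 \cdot 0 \cdot 3 \left(-2 - 5\right) 5 = 99 \cdot 0 \left(-7\right) 5 = 99 \cdot 0 \cdot 5 = 0 \cdot 5 = 0$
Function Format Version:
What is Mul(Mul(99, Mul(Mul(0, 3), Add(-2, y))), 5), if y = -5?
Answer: 0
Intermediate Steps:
Mul(Mul(99, Mul(Mul(0, 3), Add(-2, y))), 5) = Mul(Mul(99, Mul(Mul(0, 3), Add(-2, -5))), 5) = Mul(Mul(99, Mul(0, -7)), 5) = Mul(Mul(99, 0), 5) = Mul(0, 5) = 0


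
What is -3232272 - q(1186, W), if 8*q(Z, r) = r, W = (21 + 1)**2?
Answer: -6464665/2 ≈ -3.2323e+6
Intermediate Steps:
W = 484 (W = 22**2 = 484)
q(Z, r) = r/8
-3232272 - q(1186, W) = -3232272 - 484/8 = -3232272 - 1*121/2 = -3232272 - 121/2 = -6464665/2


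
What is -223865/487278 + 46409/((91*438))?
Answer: 1140939461/1618493877 ≈ 0.70494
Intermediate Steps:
-223865/487278 + 46409/((91*438)) = -223865*1/487278 + 46409/39858 = -223865/487278 + 46409*(1/39858) = -223865/487278 + 46409/39858 = 1140939461/1618493877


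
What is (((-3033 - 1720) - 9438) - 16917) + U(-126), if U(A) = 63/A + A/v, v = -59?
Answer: -3670551/118 ≈ -31106.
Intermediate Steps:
U(A) = 63/A - A/59 (U(A) = 63/A + A/(-59) = 63/A + A*(-1/59) = 63/A - A/59)
(((-3033 - 1720) - 9438) - 16917) + U(-126) = (((-3033 - 1720) - 9438) - 16917) + (63/(-126) - 1/59*(-126)) = ((-4753 - 9438) - 16917) + (63*(-1/126) + 126/59) = (-14191 - 16917) + (-½ + 126/59) = -31108 + 193/118 = -3670551/118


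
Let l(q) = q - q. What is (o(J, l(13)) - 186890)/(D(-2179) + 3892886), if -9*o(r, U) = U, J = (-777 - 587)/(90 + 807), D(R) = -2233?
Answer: -186890/3890653 ≈ -0.048036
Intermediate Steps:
l(q) = 0
J = -1364/897 ≈ -1.5206
o(r, U) = -U/9
(o(J, l(13)) - 186890)/(D(-2179) + 3892886) = (-⅑*0 - 186890)/(-2233 + 3892886) = (0 - 186890)/3890653 = -186890*1/3890653 = -186890/3890653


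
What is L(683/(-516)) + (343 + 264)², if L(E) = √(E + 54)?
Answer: 368449 + √3506349/258 ≈ 3.6846e+5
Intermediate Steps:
L(E) = √(54 + E)
L(683/(-516)) + (343 + 264)² = √(54 + 683/(-516)) + (343 + 264)² = √(54 + 683*(-1/516)) + 607² = √(54 - 683/516) + 368449 = √(27181/516) + 368449 = √3506349/258 + 368449 = 368449 + √3506349/258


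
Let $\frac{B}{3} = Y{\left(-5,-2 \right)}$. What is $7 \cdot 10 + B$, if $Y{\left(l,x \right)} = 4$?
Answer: $82$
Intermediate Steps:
$B = 12$ ($B = 3 \cdot 4 = 12$)
$7 \cdot 10 + B = 7 \cdot 10 + 12 = 70 + 12 = 82$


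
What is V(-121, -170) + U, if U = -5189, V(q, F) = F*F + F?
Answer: 23541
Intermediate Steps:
V(q, F) = F + F² (V(q, F) = F² + F = F + F²)
V(-121, -170) + U = -170*(1 - 170) - 5189 = -170*(-169) - 5189 = 28730 - 5189 = 23541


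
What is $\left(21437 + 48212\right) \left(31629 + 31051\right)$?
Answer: $4365599320$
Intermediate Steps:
$\left(21437 + 48212\right) \left(31629 + 31051\right) = 69649 \cdot 62680 = 4365599320$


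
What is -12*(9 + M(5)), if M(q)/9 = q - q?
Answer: -108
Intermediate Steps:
M(q) = 0 (M(q) = 9*(q - q) = 9*0 = 0)
-12*(9 + M(5)) = -12*(9 + 0) = -12*9 = -108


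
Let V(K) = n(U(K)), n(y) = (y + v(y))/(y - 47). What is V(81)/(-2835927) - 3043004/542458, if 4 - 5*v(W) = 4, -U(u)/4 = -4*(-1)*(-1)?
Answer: -133760922333310/23844754972773 ≈ -5.6097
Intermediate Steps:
U(u) = 16 (U(u) = -4*(-4*(-1))*(-1) = -16*(-1) = -4*(-4) = 16)
v(W) = 0 (v(W) = ⅘ - ⅕*4 = ⅘ - ⅘ = 0)
n(y) = y/(-47 + y) (n(y) = (y + 0)/(y - 47) = y/(-47 + y))
V(K) = -16/31 (V(K) = 16/(-47 + 16) = 16/(-31) = 16*(-1/31) = -16/31)
V(81)/(-2835927) - 3043004/542458 = -16/31/(-2835927) - 3043004/542458 = -16/31*(-1/2835927) - 3043004*1/542458 = 16/87913737 - 1521502/271229 = -133760922333310/23844754972773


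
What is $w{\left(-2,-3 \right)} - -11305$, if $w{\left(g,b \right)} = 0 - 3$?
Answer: $11302$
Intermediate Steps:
$w{\left(g,b \right)} = -3$
$w{\left(-2,-3 \right)} - -11305 = -3 - -11305 = -3 + 11305 = 11302$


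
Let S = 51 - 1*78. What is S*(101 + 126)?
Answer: -6129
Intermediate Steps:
S = -27 (S = 51 - 78 = -27)
S*(101 + 126) = -27*(101 + 126) = -27*227 = -6129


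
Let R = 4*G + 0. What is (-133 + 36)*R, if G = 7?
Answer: -2716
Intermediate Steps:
R = 28 (R = 4*7 + 0 = 28 + 0 = 28)
(-133 + 36)*R = (-133 + 36)*28 = -97*28 = -2716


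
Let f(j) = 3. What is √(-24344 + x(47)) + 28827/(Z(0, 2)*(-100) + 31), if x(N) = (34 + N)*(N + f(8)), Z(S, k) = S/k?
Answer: 28827/31 + I*√20294 ≈ 929.9 + 142.46*I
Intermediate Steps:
x(N) = (3 + N)*(34 + N) (x(N) = (34 + N)*(N + 3) = (34 + N)*(3 + N) = (3 + N)*(34 + N))
√(-24344 + x(47)) + 28827/(Z(0, 2)*(-100) + 31) = √(-24344 + (102 + 47² + 37*47)) + 28827/((0/2)*(-100) + 31) = √(-24344 + (102 + 2209 + 1739)) + 28827/((0*(½))*(-100) + 31) = √(-24344 + 4050) + 28827/(0*(-100) + 31) = √(-20294) + 28827/(0 + 31) = I*√20294 + 28827/31 = 28827/31 + I*√20294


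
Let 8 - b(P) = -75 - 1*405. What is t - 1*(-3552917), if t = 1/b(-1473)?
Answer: 1733823497/488 ≈ 3.5529e+6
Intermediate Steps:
b(P) = 488 (b(P) = 8 - (-75 - 1*405) = 8 - (-75 - 405) = 8 - 1*(-480) = 8 + 480 = 488)
t = 1/488 ≈ 0.0020492
t - 1*(-3552917) = 1/488 - 1*(-3552917) = 1/488 + 3552917 = 1733823497/488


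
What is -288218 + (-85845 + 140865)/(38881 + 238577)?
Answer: -101740884/353 ≈ -2.8822e+5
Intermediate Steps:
-288218 + (-85845 + 140865)/(38881 + 238577) = -288218 + 55020/277458 = -288218 + 55020*(1/277458) = -288218 + 70/353 = -101740884/353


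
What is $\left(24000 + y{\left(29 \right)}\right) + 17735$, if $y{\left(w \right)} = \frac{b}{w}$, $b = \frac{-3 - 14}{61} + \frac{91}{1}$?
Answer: $\frac{73834749}{1769} \approx 41738.0$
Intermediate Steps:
$b = \frac{5534}{61}$ ($b = \left(-3 - 14\right) \frac{1}{61} + 91 \cdot 1 = \left(-17\right) \frac{1}{61} + 91 = - \frac{17}{61} + 91 = \frac{5534}{61} \approx 90.721$)
$y{\left(w \right)} = \frac{5534}{61 w}$
$\left(24000 + y{\left(29 \right)}\right) + 17735 = \left(24000 + \frac{5534}{61 \cdot 29}\right) + 17735 = \left(24000 + \frac{5534}{61} \cdot \frac{1}{29}\right) + 17735 = \left(24000 + \frac{5534}{1769}\right) + 17735 = \frac{42461534}{1769} + 17735 = \frac{73834749}{1769}$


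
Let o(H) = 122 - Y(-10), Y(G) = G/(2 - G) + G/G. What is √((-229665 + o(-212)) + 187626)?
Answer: I*√1509018/6 ≈ 204.74*I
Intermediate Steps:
Y(G) = 1 + G/(2 - G) (Y(G) = G/(2 - G) + 1 = 1 + G/(2 - G))
o(H) = 731/6 (o(H) = 122 - (-2)/(-2 - 10) = 122 - (-2)/(-12) = 122 - (-2)*(-1)/12 = 122 - 1*⅙ = 122 - ⅙ = 731/6)
√((-229665 + o(-212)) + 187626) = √((-229665 + 731/6) + 187626) = √(-1377259/6 + 187626) = √(-251503/6) = I*√1509018/6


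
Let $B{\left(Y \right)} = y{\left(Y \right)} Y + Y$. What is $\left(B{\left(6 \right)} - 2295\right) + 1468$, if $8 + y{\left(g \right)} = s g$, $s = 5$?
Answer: $-689$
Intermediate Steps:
$y{\left(g \right)} = -8 + 5 g$
$B{\left(Y \right)} = Y + Y \left(-8 + 5 Y\right)$ ($B{\left(Y \right)} = \left(-8 + 5 Y\right) Y + Y = Y \left(-8 + 5 Y\right) + Y = Y + Y \left(-8 + 5 Y\right)$)
$\left(B{\left(6 \right)} - 2295\right) + 1468 = \left(6 \left(-7 + 5 \cdot 6\right) - 2295\right) + 1468 = \left(6 \left(-7 + 30\right) - 2295\right) + 1468 = \left(6 \cdot 23 - 2295\right) + 1468 = \left(138 - 2295\right) + 1468 = -2157 + 1468 = -689$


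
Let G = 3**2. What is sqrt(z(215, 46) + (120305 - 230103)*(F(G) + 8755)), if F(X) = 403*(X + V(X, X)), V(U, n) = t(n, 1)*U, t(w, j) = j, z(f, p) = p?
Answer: 2*I*sqrt(439439034) ≈ 41926.0*I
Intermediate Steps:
G = 9
V(U, n) = U (V(U, n) = 1*U = U)
F(X) = 806*X (F(X) = 403*(X + X) = 403*(2*X) = 806*X)
sqrt(z(215, 46) + (120305 - 230103)*(F(G) + 8755)) = sqrt(46 + (120305 - 230103)*(806*9 + 8755)) = sqrt(46 - 109798*(7254 + 8755)) = sqrt(46 - 109798*16009) = sqrt(46 - 1757756182) = sqrt(-1757756136) = 2*I*sqrt(439439034)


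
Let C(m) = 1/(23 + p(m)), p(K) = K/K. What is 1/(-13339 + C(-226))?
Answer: -24/320135 ≈ -7.4968e-5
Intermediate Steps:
p(K) = 1
C(m) = 1/24 (C(m) = 1/(23 + 1) = 1/24)
1/(-13339 + C(-226)) = 1/(-13339 + 1/24) = 1/(-320135/24) = -24/320135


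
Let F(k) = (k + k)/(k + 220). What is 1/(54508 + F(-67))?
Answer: 153/8339590 ≈ 1.8346e-5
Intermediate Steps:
F(k) = 2*k/(220 + k) (F(k) = (2*k)/(220 + k) = 2*k/(220 + k))
1/(54508 + F(-67)) = 1/(54508 + 2*(-67)/(220 - 67)) = 1/(54508 + 2*(-67)/153) = 1/(54508 + 2*(-67)*(1/153)) = 1/(54508 - 134/153) = 1/(8339590/153) = 153/8339590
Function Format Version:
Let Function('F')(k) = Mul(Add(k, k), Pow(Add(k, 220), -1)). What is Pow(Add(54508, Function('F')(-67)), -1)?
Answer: Rational(153, 8339590) ≈ 1.8346e-5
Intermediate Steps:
Function('F')(k) = Mul(2, k, Pow(Add(220, k), -1)) (Function('F')(k) = Mul(Mul(2, k), Pow(Add(220, k), -1)) = Mul(2, k, Pow(Add(220, k), -1)))
Pow(Add(54508, Function('F')(-67)), -1) = Pow(Add(54508, Mul(2, -67, Pow(Add(220, -67), -1))), -1) = Pow(Add(54508, Mul(2, -67, Pow(153, -1))), -1) = Pow(Add(54508, Mul(2, -67, Rational(1, 153))), -1) = Pow(Add(54508, Rational(-134, 153)), -1) = Pow(Rational(8339590, 153), -1) = Rational(153, 8339590)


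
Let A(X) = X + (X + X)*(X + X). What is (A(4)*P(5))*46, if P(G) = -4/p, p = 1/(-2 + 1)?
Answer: 12512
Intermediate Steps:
A(X) = X + 4*X² (A(X) = X + (2*X)*(2*X) = X + 4*X²)
p = -1 (p = 1/(-1) = -1)
P(G) = 4 (P(G) = -4/(-1) = -4*(-1) = 4)
(A(4)*P(5))*46 = ((4*(1 + 4*4))*4)*46 = ((4*(1 + 16))*4)*46 = ((4*17)*4)*46 = (68*4)*46 = 272*46 = 12512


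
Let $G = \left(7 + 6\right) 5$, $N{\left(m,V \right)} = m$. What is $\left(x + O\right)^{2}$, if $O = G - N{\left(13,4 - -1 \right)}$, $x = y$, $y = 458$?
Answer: $260100$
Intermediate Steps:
$x = 458$
$G = 65$ ($G = 13 \cdot 5 = 65$)
$O = 52$ ($O = 65 - 13 = 52$)
$\left(x + O\right)^{2} = \left(458 + 52\right)^{2} = 510^{2} = 260100$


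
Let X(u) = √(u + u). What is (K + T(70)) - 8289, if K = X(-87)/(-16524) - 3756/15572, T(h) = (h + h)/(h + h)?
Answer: -32266123/3893 - I*√174/16524 ≈ -8288.2 - 0.00079829*I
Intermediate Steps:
T(h) = 1 (T(h) = (2*h)/((2*h)) = (2*h)*(1/(2*h)) = 1)
X(u) = √2*√u (X(u) = √(2*u) = √2*√u)
K = -939/3893 - I*√174/16524 (K = (√2*√(-87))/(-16524) - 3756/15572 = (√2*(I*√87))*(-1/16524) - 3756*1/15572 = (I*√174)*(-1/16524) - 939/3893 = -I*√174/16524 - 939/3893 = -939/3893 - I*√174/16524 ≈ -0.2412 - 0.00079829*I)
(K + T(70)) - 8289 = ((-939/3893 - I*√174/16524) + 1) - 8289 = (2954/3893 - I*√174/16524) - 8289 = -32266123/3893 - I*√174/16524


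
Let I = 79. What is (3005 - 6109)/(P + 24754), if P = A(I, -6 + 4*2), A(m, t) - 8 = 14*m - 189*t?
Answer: -1552/12745 ≈ -0.12177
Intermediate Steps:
A(m, t) = 8 - 189*t + 14*m (A(m, t) = 8 + (14*m - 189*t) = 8 + (-189*t + 14*m) = 8 - 189*t + 14*m)
P = 736 (P = 8 - 189*(-6 + 4*2) + 14*79 = 8 - 189*(-6 + 8) + 1106 = 8 - 189*2 + 1106 = 8 - 378 + 1106 = 736)
(3005 - 6109)/(P + 24754) = (3005 - 6109)/(736 + 24754) = -3104/25490 = -3104*1/25490 = -1552/12745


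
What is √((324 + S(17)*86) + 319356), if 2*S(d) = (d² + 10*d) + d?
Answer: 2*√85037 ≈ 583.22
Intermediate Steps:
S(d) = d²/2 + 11*d/2 (S(d) = ((d² + 10*d) + d)/2 = (d² + 11*d)/2 = d²/2 + 11*d/2)
√((324 + S(17)*86) + 319356) = √((324 + ((½)*17*(11 + 17))*86) + 319356) = √((324 + ((½)*17*28)*86) + 319356) = √((324 + 238*86) + 319356) = √((324 + 20468) + 319356) = √(20792 + 319356) = √340148 = 2*√85037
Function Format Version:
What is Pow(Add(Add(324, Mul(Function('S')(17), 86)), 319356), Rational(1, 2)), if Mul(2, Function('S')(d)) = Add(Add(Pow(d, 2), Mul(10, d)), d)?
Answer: Mul(2, Pow(85037, Rational(1, 2))) ≈ 583.22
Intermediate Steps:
Function('S')(d) = Add(Mul(Rational(1, 2), Pow(d, 2)), Mul(Rational(11, 2), d)) (Function('S')(d) = Mul(Rational(1, 2), Add(Add(Pow(d, 2), Mul(10, d)), d)) = Mul(Rational(1, 2), Add(Pow(d, 2), Mul(11, d))) = Add(Mul(Rational(1, 2), Pow(d, 2)), Mul(Rational(11, 2), d)))
Pow(Add(Add(324, Mul(Function('S')(17), 86)), 319356), Rational(1, 2)) = Pow(Add(Add(324, Mul(Mul(Rational(1, 2), 17, Add(11, 17)), 86)), 319356), Rational(1, 2)) = Pow(Add(Add(324, Mul(Mul(Rational(1, 2), 17, 28), 86)), 319356), Rational(1, 2)) = Pow(Add(Add(324, Mul(238, 86)), 319356), Rational(1, 2)) = Pow(Add(Add(324, 20468), 319356), Rational(1, 2)) = Pow(Add(20792, 319356), Rational(1, 2)) = Pow(340148, Rational(1, 2)) = Mul(2, Pow(85037, Rational(1, 2)))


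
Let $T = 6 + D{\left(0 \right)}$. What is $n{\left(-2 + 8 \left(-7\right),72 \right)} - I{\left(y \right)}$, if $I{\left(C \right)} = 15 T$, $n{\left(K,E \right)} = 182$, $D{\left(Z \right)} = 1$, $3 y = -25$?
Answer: $77$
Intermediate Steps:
$y = - \frac{25}{3}$ ($y = \frac{1}{3} \left(-25\right) = - \frac{25}{3} \approx -8.3333$)
$T = 7$ ($T = 6 + 1 = 7$)
$I{\left(C \right)} = 105$ ($I{\left(C \right)} = 15 \cdot 7 = 105$)
$n{\left(-2 + 8 \left(-7\right),72 \right)} - I{\left(y \right)} = 182 - 105 = 77$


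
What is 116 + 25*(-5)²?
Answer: 741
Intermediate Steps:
116 + 25*(-5)² = 116 + 25*25 = 116 + 625 = 741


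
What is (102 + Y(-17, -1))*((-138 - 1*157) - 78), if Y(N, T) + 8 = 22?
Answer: -43268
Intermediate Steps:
Y(N, T) = 14 (Y(N, T) = -8 + 22 = 14)
(102 + Y(-17, -1))*((-138 - 1*157) - 78) = (102 + 14)*((-138 - 1*157) - 78) = 116*((-138 - 157) - 78) = 116*(-295 - 78) = 116*(-373) = -43268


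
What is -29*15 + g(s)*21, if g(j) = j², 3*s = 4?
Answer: -1193/3 ≈ -397.67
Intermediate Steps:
s = 4/3 (s = (⅓)*4 = 4/3 ≈ 1.3333)
-29*15 + g(s)*21 = -29*15 + (4/3)²*21 = -435 + (16/9)*21 = -435 + 112/3 = -1193/3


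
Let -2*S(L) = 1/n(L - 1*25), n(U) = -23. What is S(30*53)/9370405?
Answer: 1/431038630 ≈ 2.3200e-9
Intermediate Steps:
S(L) = 1/46 (S(L) = -½/(-23) = -½*(-1/23) = 1/46)
S(30*53)/9370405 = (1/46)/9370405 = (1/46)*(1/9370405) = 1/431038630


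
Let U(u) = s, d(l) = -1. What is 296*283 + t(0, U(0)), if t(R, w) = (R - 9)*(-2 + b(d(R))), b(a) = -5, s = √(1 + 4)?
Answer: 83831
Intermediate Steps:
s = √5 ≈ 2.2361
U(u) = √5
t(R, w) = 63 - 7*R (t(R, w) = (R - 9)*(-2 - 5) = (-9 + R)*(-7) = 63 - 7*R)
296*283 + t(0, U(0)) = 296*283 + (63 - 7*0) = 83768 + (63 + 0) = 83768 + 63 = 83831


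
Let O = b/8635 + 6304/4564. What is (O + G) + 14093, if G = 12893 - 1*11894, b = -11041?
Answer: 148695469199/9852535 ≈ 15092.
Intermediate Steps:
O = 1010979/9852535 (O = -11041/8635 + 6304/4564 = -11041*1/8635 + 6304*(1/4564) = -11041/8635 + 1576/1141 = 1010979/9852535 ≈ 0.10261)
G = 999 (G = 12893 - 11894 = 999)
(O + G) + 14093 = (1010979/9852535 + 999) + 14093 = 9843693444/9852535 + 14093 = 148695469199/9852535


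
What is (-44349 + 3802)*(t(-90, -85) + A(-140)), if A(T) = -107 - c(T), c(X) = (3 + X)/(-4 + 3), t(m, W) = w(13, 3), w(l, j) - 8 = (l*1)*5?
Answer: 6933537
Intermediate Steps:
w(l, j) = 8 + 5*l (w(l, j) = 8 + (l*1)*5 = 8 + l*5 = 8 + 5*l)
t(m, W) = 73 (t(m, W) = 8 + 5*13 = 8 + 65 = 73)
c(X) = -3 - X (c(X) = (3 + X)/(-1) = (3 + X)*(-1) = -3 - X)
A(T) = -104 + T (A(T) = -107 - (-3 - T) = -107 + (3 + T) = -104 + T)
(-44349 + 3802)*(t(-90, -85) + A(-140)) = (-44349 + 3802)*(73 + (-104 - 140)) = -40547*(73 - 244) = -40547*(-171) = 6933537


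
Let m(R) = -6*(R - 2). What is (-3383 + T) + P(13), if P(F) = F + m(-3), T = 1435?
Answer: -1905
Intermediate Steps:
m(R) = 12 - 6*R (m(R) = -6*(-2 + R) = 12 - 6*R)
P(F) = 30 + F (P(F) = F + (12 - 6*(-3)) = F + (12 + 18) = F + 30 = 30 + F)
(-3383 + T) + P(13) = (-3383 + 1435) + (30 + 13) = -1948 + 43 = -1905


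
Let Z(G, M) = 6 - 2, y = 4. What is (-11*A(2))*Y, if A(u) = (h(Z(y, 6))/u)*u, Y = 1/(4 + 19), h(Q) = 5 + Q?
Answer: -99/23 ≈ -4.3043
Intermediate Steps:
Z(G, M) = 4
Y = 1/23 ≈ 0.043478
A(u) = 9 (A(u) = ((5 + 4)/u)*u = (9/u)*u = 9)
(-11*A(2))*Y = -11*9*(1/23) = -99*1/23 = -99/23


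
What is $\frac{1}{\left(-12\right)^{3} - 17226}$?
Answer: $- \frac{1}{18954} \approx -5.2759 \cdot 10^{-5}$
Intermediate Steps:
$\frac{1}{\left(-12\right)^{3} - 17226} = \frac{1}{-1728 - 17226} = \frac{1}{-18954} = - \frac{1}{18954}$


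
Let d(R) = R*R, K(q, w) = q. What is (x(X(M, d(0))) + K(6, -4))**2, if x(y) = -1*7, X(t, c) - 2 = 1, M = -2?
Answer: 1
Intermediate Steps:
d(R) = R**2
X(t, c) = 3 (X(t, c) = 2 + 1 = 3)
x(y) = -7
(x(X(M, d(0))) + K(6, -4))**2 = (-7 + 6)**2 = (-1)**2 = 1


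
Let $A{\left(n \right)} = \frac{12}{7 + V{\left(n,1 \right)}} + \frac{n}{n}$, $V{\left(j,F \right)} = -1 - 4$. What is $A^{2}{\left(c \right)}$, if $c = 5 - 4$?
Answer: $49$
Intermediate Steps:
$V{\left(j,F \right)} = -5$ ($V{\left(j,F \right)} = -1 - 4 = -5$)
$c = 1$
$A{\left(n \right)} = 7$ ($A{\left(n \right)} = \frac{12}{7 - 5} + \frac{n}{n} = \frac{12}{2} + 1 = 12 \cdot \frac{1}{2} + 1 = 6 + 1 = 7$)
$A^{2}{\left(c \right)} = 7^{2} = 49$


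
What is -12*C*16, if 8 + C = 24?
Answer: -3072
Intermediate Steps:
C = 16 (C = -8 + 24 = 16)
-12*C*16 = -12*16*16 = -192*16 = -3072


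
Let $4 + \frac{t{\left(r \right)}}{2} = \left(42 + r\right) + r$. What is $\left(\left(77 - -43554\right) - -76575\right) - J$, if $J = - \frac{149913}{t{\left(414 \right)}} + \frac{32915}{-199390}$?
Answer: $\frac{4154230651873}{34534348} \approx 1.2029 \cdot 10^{5}$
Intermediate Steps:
$t{\left(r \right)} = 76 + 4 r$ ($t{\left(r \right)} = -8 + 2 \left(\left(42 + r\right) + r\right) = -8 + 2 \left(42 + 2 r\right) = -8 + \left(84 + 4 r\right) = 76 + 4 r$)
$J = - \frac{2994816185}{34534348}$ ($J = - \frac{149913}{76 + 4 \cdot 414} + \frac{32915}{-199390} = - \frac{149913}{76 + 1656} + 32915 \left(- \frac{1}{199390}\right) = - \frac{149913}{1732} - \frac{6583}{39878} = - \frac{2994816185}{34534348} \approx -86.72$)
$\left(\left(77 - -43554\right) - -76575\right) - J = \left(\left(77 - -43554\right) - -76575\right) - - \frac{2994816185}{34534348} = \left(\left(77 + 43554\right) + 76575\right) + \frac{2994816185}{34534348} = \left(43631 + 76575\right) + \frac{2994816185}{34534348} = 120206 + \frac{2994816185}{34534348} = \frac{4154230651873}{34534348}$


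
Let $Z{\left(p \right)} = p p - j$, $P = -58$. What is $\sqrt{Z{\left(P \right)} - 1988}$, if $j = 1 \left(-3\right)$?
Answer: $\sqrt{1379} \approx 37.135$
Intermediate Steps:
$j = -3$
$Z{\left(p \right)} = 3 + p^{2}$ ($Z{\left(p \right)} = p p - -3 = p^{2} + 3 = 3 + p^{2}$)
$\sqrt{Z{\left(P \right)} - 1988} = \sqrt{\left(3 + \left(-58\right)^{2}\right) - 1988} = \sqrt{\left(3 + 3364\right) - 1988} = \sqrt{3367 - 1988} = \sqrt{1379}$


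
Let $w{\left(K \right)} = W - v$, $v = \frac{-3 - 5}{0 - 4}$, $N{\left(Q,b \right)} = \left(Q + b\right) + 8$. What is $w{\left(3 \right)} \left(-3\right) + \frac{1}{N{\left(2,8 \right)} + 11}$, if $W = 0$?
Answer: $\frac{175}{29} \approx 6.0345$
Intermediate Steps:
$N{\left(Q,b \right)} = 8 + Q + b$
$v = 2$ ($v = - \frac{8}{-4} = \left(-8\right) \left(- \frac{1}{4}\right) = 2$)
$w{\left(K \right)} = -2$ ($w{\left(K \right)} = 0 - 2 = -2$)
$w{\left(3 \right)} \left(-3\right) + \frac{1}{N{\left(2,8 \right)} + 11} = \left(-2\right) \left(-3\right) + \frac{1}{\left(8 + 2 + 8\right) + 11} = 6 + \frac{1}{18 + 11} = 6 + \frac{1}{29} = \frac{175}{29}$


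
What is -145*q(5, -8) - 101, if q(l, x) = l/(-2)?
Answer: 523/2 ≈ 261.50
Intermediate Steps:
q(l, x) = -l/2 (q(l, x) = l*(-1/2) = -l/2)
-145*q(5, -8) - 101 = -(-145)*5/2 - 101 = -145*(-5/2) - 101 = 725/2 - 101 = 523/2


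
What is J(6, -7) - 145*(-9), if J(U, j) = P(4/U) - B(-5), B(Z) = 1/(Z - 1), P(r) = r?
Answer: 7835/6 ≈ 1305.8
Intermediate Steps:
B(Z) = 1/(-1 + Z)
J(U, j) = ⅙ + 4/U (J(U, j) = 4/U - 1/(-1 - 5) = 4/U - 1/(-6) = 4/U - 1*(-⅙) = 4/U + ⅙ = ⅙ + 4/U)
J(6, -7) - 145*(-9) = (⅙)*(24 + 6)/6 - 145*(-9) = (⅙)*(⅙)*30 + 1305 = ⅚ + 1305 = 7835/6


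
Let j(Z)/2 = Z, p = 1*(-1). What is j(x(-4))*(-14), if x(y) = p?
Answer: 28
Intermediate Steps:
p = -1
x(y) = -1
j(Z) = 2*Z
j(x(-4))*(-14) = (2*(-1))*(-14) = -2*(-14) = 28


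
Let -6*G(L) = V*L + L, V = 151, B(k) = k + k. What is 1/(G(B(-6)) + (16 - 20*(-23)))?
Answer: 1/780 ≈ 0.0012821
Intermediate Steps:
B(k) = 2*k
G(L) = -76*L/3 (G(L) = -(151*L + L)/6 = -76*L/3)
1/(G(B(-6)) + (16 - 20*(-23))) = 1/(-152*(-6)/3 + (16 - 20*(-23))) = 1/(-76/3*(-12) + (16 + 460)) = 1/(304 + 476) = 1/780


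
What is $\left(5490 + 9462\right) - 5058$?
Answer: $9894$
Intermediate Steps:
$\left(5490 + 9462\right) - 5058 = 14952 - 5058 = 9894$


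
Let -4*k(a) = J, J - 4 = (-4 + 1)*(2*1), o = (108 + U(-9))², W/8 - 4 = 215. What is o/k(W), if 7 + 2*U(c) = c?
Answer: 20000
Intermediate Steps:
W = 1752 (W = 32 + 8*215 = 32 + 1720 = 1752)
U(c) = -7/2 + c/2
o = 10000 (o = (108 + (-7/2 + (½)*(-9)))² = (108 + (-7/2 - 9/2))² = (108 - 8)² = 100² = 10000)
J = -2 (J = 4 + (-4 + 1)*(2*1) = 4 - 3*2 = 4 - 6 = -2)
k(a) = ½ (k(a) = -¼*(-2) = ½)
o/k(W) = 10000/(½) = 10000*2 = 20000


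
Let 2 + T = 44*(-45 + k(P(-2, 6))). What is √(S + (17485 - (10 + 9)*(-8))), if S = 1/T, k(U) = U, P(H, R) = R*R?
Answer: 5*√111750838/398 ≈ 132.80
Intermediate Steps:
P(H, R) = R²
T = -398 (T = -2 + 44*(-45 + 6²) = -2 + 44*(-45 + 36) = -2 + 44*(-9) = -2 - 396 = -398)
S = -1/398 (S = 1/(-398) = -1/398 ≈ -0.0025126)
√(S + (17485 - (10 + 9)*(-8))) = √(-1/398 + (17485 - (10 + 9)*(-8))) = √(-1/398 + (17485 - 19*(-8))) = √(-1/398 + (17485 - 1*(-152))) = √(-1/398 + (17485 + 152)) = √(-1/398 + 17637) = √(7019525/398) = 5*√111750838/398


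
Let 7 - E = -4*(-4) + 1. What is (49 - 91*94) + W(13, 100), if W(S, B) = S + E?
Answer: -8502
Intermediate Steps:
E = -10 (E = 7 - (-4*(-4) + 1) = 7 - (16 + 1) = 7 - 1*17 = 7 - 17 = -10)
W(S, B) = -10 + S (W(S, B) = S - 10 = -10 + S)
(49 - 91*94) + W(13, 100) = (49 - 91*94) + (-10 + 13) = (49 - 8554) + 3 = -8505 + 3 = -8502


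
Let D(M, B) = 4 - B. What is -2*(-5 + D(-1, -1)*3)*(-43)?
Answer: 860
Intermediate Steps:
-2*(-5 + D(-1, -1)*3)*(-43) = -2*(-5 + (4 - 1*(-1))*3)*(-43) = -2*(-5 + (4 + 1)*3)*(-43) = -2*(-5 + 5*3)*(-43) = -2*(-5 + 15)*(-43) = -2*10*(-43) = -20*(-43) = 860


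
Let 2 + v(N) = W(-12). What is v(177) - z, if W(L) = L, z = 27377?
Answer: -27391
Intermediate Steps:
v(N) = -14 (v(N) = -2 - 12 = -14)
v(177) - z = -14 - 1*27377 = -14 - 27377 = -27391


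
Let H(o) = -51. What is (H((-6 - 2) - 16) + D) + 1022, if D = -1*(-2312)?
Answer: 3283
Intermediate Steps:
D = 2312
(H((-6 - 2) - 16) + D) + 1022 = (-51 + 2312) + 1022 = 2261 + 1022 = 3283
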